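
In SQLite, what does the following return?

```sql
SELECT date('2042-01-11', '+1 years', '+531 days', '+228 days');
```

Adding +1 year to 2042-01-11 gives 2043-01-11.
Applying '+531 days' to 2043-01-11: counting 531 days forward gives 2044-06-25.
Applying '+228 days' to 2044-06-25: counting 228 days forward gives 2045-02-08.

2045-02-08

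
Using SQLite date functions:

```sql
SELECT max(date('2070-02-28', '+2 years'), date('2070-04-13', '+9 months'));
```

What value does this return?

2072-02-28

date('2070-02-28', '+2 years') → 2072-02-28.
date('2070-04-13', '+9 months') → 2071-01-13.
Later of the two is 2072-02-28.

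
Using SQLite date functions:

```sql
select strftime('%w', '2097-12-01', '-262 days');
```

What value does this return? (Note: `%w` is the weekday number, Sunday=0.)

First apply '-262 days': 2097-12-01 → 2097-03-14.
2097-03-14 is a Thursday; with Sunday=0 that is 4.

4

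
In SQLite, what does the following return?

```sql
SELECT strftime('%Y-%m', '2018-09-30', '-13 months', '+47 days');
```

2017-10

First apply '-13 months', '+47 days': 2018-09-30 → 2017-10-16.
`%Y-%m` extracts the year-month: 2017-10.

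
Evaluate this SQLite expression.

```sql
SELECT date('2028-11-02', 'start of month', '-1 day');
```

`start of month` rewinds 2028-11-02 to 2028-11-01.
Going back 1 day from 2028-11-01 reaches 2028-10-31 (last day of October, 31 days).

2028-10-31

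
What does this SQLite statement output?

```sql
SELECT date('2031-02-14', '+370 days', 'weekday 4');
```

Applying '+370 days' to 2031-02-14: counting 370 days forward gives 2032-02-19.
`weekday 4` advances to the next Thursday; 2032-02-19 is already a Thursday, so it stays at 2032-02-19.

2032-02-19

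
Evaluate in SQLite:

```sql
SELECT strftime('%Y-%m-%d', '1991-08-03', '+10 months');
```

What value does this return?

1992-06-03

First apply '+10 months': 1991-08-03 → 1992-06-03.
`%Y-%m-%d` extracts the ISO date: 1992-06-03.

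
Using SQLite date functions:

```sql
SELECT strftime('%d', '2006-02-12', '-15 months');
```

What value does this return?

First apply '-15 months': 2006-02-12 → 2004-11-12.
`%d` extracts the 2-digit day of month: 12.

12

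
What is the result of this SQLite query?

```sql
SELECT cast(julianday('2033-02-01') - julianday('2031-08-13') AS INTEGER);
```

18 days remain in August 2031 after the 13th (31 − 13).
Full months from September 2031 through January 2033 contribute their day counts.
Then 1 day into February 2033.
Total: 18 + 30 + 31 + 30 + 31 + 31 + 29 + 31 + 30 + 31 + 30 + 31 + 31 + 30 + 31 + 30 + 31 + 31 + 1 = 538.

538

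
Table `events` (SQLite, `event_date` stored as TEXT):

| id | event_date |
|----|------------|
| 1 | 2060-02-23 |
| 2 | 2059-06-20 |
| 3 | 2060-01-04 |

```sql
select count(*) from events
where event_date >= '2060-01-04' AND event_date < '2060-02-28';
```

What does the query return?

2

Rows in [2060-01-04, 2060-02-28): 2060-02-23, 2060-01-04 → 2 rows.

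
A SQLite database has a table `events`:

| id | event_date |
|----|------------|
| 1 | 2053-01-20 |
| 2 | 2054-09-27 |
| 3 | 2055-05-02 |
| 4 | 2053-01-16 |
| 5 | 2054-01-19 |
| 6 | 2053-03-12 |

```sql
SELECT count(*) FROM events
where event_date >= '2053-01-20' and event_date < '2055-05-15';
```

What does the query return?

Rows in [2053-01-20, 2055-05-15): 2053-01-20, 2054-09-27, 2055-05-02, 2054-01-19, 2053-03-12 → 5 rows.

5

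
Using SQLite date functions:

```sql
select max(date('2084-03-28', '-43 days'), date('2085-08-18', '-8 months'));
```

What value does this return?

2084-12-18

date('2084-03-28', '-43 days') → 2084-02-14.
date('2085-08-18', '-8 months') → 2084-12-18.
Later of the two is 2084-12-18.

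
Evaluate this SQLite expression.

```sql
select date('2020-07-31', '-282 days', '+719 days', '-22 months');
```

Applying '-282 days' to 2020-07-31: counting 282 days back gives 2019-10-23.
Applying '+719 days' to 2019-10-23: counting 719 days forward gives 2021-10-11.
Adding -22 months to 2021-10-11 gives 2019-12-11.

2019-12-11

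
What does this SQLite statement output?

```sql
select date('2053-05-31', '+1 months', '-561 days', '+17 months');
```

2053-05-18

Adding +1 month to 2053-05-31 targets 2053-06-31. June 2053 has only 30 days, so SQLite normalizes the 1-day overflow forward to 2053-07-01.
Applying '-561 days' to 2053-07-01: counting 561 days back gives 2051-12-18.
Adding +17 months to 2051-12-18 gives 2053-05-18.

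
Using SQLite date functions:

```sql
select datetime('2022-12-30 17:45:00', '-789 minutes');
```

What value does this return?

2022-12-30 04:36:00

789 minutes = 13h 9m; -789 minutes from 2022-12-30 17:45:00 is 2022-12-30 04:36:00.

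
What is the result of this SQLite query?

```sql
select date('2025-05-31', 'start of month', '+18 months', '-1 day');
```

`start of month` rewinds 2025-05-31 to 2025-05-01.
Adding +18 months to 2025-05-01 gives 2026-11-01.
Going back 1 day from 2026-11-01 reaches 2026-10-31 (last day of October, 31 days).

2026-10-31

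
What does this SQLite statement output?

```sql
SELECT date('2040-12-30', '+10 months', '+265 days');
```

2042-07-22

Adding +10 months to 2040-12-30 gives 2041-10-30.
Applying '+265 days' to 2041-10-30: counting 265 days forward gives 2042-07-22.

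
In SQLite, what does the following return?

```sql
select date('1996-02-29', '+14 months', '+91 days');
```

1997-07-29

Adding +14 months to 1996-02-29 gives 1997-04-29.
Applying '+91 days' to 1997-04-29: counting 91 days forward gives 1997-07-29.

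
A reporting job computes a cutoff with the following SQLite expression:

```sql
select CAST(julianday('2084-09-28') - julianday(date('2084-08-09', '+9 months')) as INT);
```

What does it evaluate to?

-223

Adding +9 months to 2084-08-09 gives 2085-05-09.
2 days remain in September 2084 after the 28th (30 − 28).
Full months from October 2084 through April 2085 contribute their day counts.
Then 9 days into May 2085.
Total: 2 + 31 + 30 + 31 + 31 + 28 + 31 + 30 + 9 = 223.
The subtraction is earlier − later, so the result is −223 → -223.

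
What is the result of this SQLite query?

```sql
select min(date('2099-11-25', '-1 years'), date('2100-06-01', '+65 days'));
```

date('2099-11-25', '-1 years') → 2098-11-25.
date('2100-06-01', '+65 days') → 2100-08-05.
Earlier of the two is 2098-11-25.

2098-11-25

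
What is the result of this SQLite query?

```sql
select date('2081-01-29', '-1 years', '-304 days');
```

Adding -1 year to 2081-01-29 gives 2080-01-29.
Applying '-304 days' to 2080-01-29: counting 304 days back gives 2079-03-31.

2079-03-31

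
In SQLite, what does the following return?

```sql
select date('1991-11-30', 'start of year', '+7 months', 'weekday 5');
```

`start of year` rewinds 1991-11-30 to 1991-01-01.
Adding +7 months to 1991-01-01 gives 1991-08-01.
`weekday 5` advances to the next Friday; 1991-08-01 is a Thursday, so it moves forward to 1991-08-02.

1991-08-02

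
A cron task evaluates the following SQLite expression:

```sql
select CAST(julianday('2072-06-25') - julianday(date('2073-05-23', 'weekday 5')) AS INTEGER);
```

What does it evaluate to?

-335

`weekday 5` advances to the next Friday; 2073-05-23 is a Tuesday, so it moves forward to 2073-05-26.
5 days remain in June 2072 after the 25th (30 − 25).
Full months from July 2072 through April 2073 contribute their day counts.
Then 26 days into May 2073.
Total: 5 + 31 + 31 + 30 + 31 + 30 + 31 + 31 + 28 + 31 + 30 + 26 = 335.
The subtraction is earlier − later, so the result is −335 → -335.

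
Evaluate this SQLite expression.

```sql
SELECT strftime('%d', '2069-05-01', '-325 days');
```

First apply '-325 days': 2069-05-01 → 2068-06-10.
`%d` extracts the 2-digit day of month: 10.

10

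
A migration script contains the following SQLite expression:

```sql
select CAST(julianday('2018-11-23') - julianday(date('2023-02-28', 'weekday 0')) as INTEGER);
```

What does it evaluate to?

`weekday 0` advances to the next Sunday; 2023-02-28 is a Tuesday, so it moves forward to 2023-03-05.
7 days remain in November 2018 after the 23rd (30 − 23).
Full months from December 2018 through February 2023 contribute their day counts.
Then 5 days into March 2023.
Total: 7 + 31 + 31 + 28 + 31 + 30 + 31 + 30 + 31 + 31 + 30 + 31 + 30 + 31 + 31 + 29 + 31 + 30 + 31 + 30 + 31 + 31 + 30 + 31 + 30 + 31 + 31 + 28 + 31 + 30 + 31 + 30 + 31 + 31 + 30 + 31 + 30 + 31 + 31 + 28 + 31 + 30 + 31 + 30 + 31 + 31 + 30 + 31 + 30 + 31 + 31 + 28 + 5 = 1563.
The subtraction is earlier − later, so the result is −1563 → -1563.

-1563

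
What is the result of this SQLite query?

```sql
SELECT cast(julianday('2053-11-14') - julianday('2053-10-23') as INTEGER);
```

22

8 days remain in October 2053 after the 23rd (31 − 23).
Then 14 days into November 2053.
Total: 8 + 14 = 22.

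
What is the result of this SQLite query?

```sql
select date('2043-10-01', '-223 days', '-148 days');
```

Applying '-223 days' to 2043-10-01: counting 223 days back gives 2043-02-20.
Applying '-148 days' to 2043-02-20: counting 148 days back gives 2042-09-25.

2042-09-25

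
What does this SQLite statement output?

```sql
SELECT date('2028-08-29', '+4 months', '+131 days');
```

2029-05-09

Adding +4 months to 2028-08-29 gives 2028-12-29.
Applying '+131 days' to 2028-12-29: counting 131 days forward gives 2029-05-09.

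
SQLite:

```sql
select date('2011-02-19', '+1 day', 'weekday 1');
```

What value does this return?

Advancing 1 more day within February lands on 2011-02-20.
`weekday 1` advances to the next Monday; 2011-02-20 is a Sunday, so it moves forward to 2011-02-21.

2011-02-21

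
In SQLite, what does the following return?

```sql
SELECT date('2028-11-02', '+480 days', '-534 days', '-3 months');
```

2028-06-09

Applying '+480 days' to 2028-11-02: counting 480 days forward gives 2030-02-25.
Applying '-534 days' to 2030-02-25: counting 534 days back gives 2028-09-09.
Adding -3 months to 2028-09-09 gives 2028-06-09.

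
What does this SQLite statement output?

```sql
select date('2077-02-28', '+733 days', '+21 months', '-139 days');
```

2080-07-17

Applying '+733 days' to 2077-02-28: counting 733 days forward gives 2079-03-03.
Adding +21 months to 2079-03-03 gives 2080-12-03.
Applying '-139 days' to 2080-12-03: counting 139 days back gives 2080-07-17.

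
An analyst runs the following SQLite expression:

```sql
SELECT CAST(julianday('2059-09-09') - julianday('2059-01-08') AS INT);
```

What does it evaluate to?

23 days remain in January 2059 after the 8th (31 − 8).
Full months from February 2059 through August 2059 contribute their day counts.
Then 9 days into September 2059.
Total: 23 + 28 + 31 + 30 + 31 + 30 + 31 + 31 + 9 = 244.

244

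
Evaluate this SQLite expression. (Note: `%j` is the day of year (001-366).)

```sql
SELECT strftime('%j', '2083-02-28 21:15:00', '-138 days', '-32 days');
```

254

First apply '-138 days', '-32 days': 2083-02-28 21:15:00 → 2082-09-11 21:15:00.
Day-of-year for 2082-09-11: days since 2082-01-01 inclusive = 254, zero-padded to 254.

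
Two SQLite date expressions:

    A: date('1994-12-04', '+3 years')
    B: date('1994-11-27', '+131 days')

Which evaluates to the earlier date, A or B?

A = 1997-12-04.
B = 1995-04-07.
B is earlier.

B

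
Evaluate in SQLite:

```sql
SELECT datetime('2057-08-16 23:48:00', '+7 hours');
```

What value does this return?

2057-08-17 06:48:00

+7 hours from 2057-08-16 23:48:00 is 2057-08-17 06:48:00 (crosses midnight).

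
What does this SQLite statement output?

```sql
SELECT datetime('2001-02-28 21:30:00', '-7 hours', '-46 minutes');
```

-7 hours from 2001-02-28 21:30:00 is 2001-02-28 14:30:00.
-46 minutes from 2001-02-28 14:30:00 is 2001-02-28 13:44:00.

2001-02-28 13:44:00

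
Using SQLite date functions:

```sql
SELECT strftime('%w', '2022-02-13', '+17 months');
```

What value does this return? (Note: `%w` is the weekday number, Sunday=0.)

4

First apply '+17 months': 2022-02-13 → 2023-07-13.
2023-07-13 is a Thursday; with Sunday=0 that is 4.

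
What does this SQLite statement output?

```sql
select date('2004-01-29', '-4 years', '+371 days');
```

Adding -4 years to 2004-01-29 gives 2000-01-29.
Applying '+371 days' to 2000-01-29: counting 371 days forward gives 2001-02-03.

2001-02-03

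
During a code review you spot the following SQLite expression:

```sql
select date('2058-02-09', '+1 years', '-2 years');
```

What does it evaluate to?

2057-02-09

Adding +1 year to 2058-02-09 gives 2059-02-09.
Adding -2 years to 2059-02-09 gives 2057-02-09.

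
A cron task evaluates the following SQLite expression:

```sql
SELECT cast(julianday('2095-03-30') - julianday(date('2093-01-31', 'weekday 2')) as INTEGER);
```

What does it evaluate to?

785

`weekday 2` advances to the next Tuesday; 2093-01-31 is a Saturday, so it moves forward to 2093-02-03.
25 days remain in February 2093 after the 3rd (28 − 3).
Full months from March 2093 through February 2095 contribute their day counts.
Then 30 days into March 2095.
Total: 25 + 31 + 30 + 31 + 30 + 31 + 31 + 30 + 31 + 30 + 31 + 31 + 28 + 31 + 30 + 31 + 30 + 31 + 31 + 30 + 31 + 30 + 31 + 31 + 28 + 30 = 785.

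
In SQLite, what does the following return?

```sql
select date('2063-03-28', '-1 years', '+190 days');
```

Adding -1 year to 2063-03-28 gives 2062-03-28.
Applying '+190 days' to 2062-03-28: counting 190 days forward gives 2062-10-04.

2062-10-04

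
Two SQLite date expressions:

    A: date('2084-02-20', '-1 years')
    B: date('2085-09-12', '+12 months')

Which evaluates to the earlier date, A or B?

A

A = 2083-02-20.
B = 2086-09-12.
A is earlier.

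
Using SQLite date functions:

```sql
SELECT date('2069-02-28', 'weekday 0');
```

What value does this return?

`weekday 0` advances to the next Sunday; 2069-02-28 is a Thursday, so it moves forward to 2069-03-03.

2069-03-03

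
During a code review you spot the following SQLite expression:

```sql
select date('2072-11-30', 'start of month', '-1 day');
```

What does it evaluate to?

2072-10-31

`start of month` rewinds 2072-11-30 to 2072-11-01.
Going back 1 day from 2072-11-01 reaches 2072-10-31 (last day of October, 31 days).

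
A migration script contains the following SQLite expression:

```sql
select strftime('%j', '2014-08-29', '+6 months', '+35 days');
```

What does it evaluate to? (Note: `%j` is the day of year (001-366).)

095

First apply '+6 months', '+35 days': 2014-08-29 → 2015-04-05.
Day-of-year for 2015-04-05: days since 2015-01-01 inclusive = 95, zero-padded to 095.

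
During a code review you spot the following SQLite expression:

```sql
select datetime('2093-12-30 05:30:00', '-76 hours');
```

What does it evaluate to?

2093-12-27 01:30:00

-76 hours from 2093-12-30 05:30:00 is 2093-12-27 01:30:00 (crosses midnight).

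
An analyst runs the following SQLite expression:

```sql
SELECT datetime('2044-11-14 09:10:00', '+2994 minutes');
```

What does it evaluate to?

2994 minutes = 49h 54m; +2994 minutes from 2044-11-14 09:10:00 is 2044-11-16 11:04:00 (crosses midnight).

2044-11-16 11:04:00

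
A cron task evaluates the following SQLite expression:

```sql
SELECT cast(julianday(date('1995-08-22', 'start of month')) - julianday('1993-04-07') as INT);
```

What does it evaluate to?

`start of month` rewinds 1995-08-22 to 1995-08-01.
23 days remain in April 1993 after the 7th (30 − 7).
Full months from May 1993 through July 1995 contribute their day counts.
Then 1 day into August 1995.
Total: 23 + 31 + 30 + 31 + 31 + 30 + 31 + 30 + 31 + 31 + 28 + 31 + 30 + 31 + 30 + 31 + 31 + 30 + 31 + 30 + 31 + 31 + 28 + 31 + 30 + 31 + 30 + 31 + 1 = 846.

846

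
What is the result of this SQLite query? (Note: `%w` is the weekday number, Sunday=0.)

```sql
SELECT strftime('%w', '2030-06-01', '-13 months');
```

2

First apply '-13 months': 2030-06-01 → 2029-05-01.
2029-05-01 is a Tuesday; with Sunday=0 that is 2.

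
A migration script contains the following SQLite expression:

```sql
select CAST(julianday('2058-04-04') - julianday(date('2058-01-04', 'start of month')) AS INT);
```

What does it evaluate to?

93

`start of month` rewinds 2058-01-04 to 2058-01-01.
30 days remain in January 2058 after the 1st (31 − 1).
February 2058: 28 days.
March 2058: 31 days.
Then 4 days into April 2058.
Total: 30 + 28 + 31 + 4 = 93.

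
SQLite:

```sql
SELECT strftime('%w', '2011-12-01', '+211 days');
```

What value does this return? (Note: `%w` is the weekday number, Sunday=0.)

First apply '+211 days': 2011-12-01 → 2012-06-29.
2012-06-29 is a Friday; with Sunday=0 that is 5.

5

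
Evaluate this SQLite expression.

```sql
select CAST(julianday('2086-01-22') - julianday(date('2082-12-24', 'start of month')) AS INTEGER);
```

`start of month` rewinds 2082-12-24 to 2082-12-01.
30 days remain in December 2082 after the 1st (31 − 1).
Full months from January 2083 through December 2085 contribute their day counts.
Then 22 days into January 2086.
Total: 30 + 31 + 28 + 31 + 30 + 31 + 30 + 31 + 31 + 30 + 31 + 30 + 31 + 31 + 29 + 31 + 30 + 31 + 30 + 31 + 31 + 30 + 31 + 30 + 31 + 31 + 28 + 31 + 30 + 31 + 30 + 31 + 31 + 30 + 31 + 30 + 31 + 22 = 1148.

1148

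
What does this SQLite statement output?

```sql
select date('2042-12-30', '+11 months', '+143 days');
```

2044-04-21

Adding +11 months to 2042-12-30 gives 2043-11-30.
Applying '+143 days' to 2043-11-30: counting 143 days forward gives 2044-04-21.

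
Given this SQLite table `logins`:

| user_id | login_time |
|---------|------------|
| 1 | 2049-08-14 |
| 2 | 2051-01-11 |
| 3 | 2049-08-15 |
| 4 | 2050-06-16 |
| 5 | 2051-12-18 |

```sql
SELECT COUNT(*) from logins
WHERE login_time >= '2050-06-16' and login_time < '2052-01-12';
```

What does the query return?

3

Rows in [2050-06-16, 2052-01-12): 2051-01-11, 2050-06-16, 2051-12-18 → 3 rows.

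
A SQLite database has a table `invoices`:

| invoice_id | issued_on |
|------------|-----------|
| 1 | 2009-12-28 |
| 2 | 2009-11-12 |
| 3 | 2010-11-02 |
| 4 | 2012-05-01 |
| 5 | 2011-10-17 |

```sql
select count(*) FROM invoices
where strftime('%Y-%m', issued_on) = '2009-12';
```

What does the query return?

1

Rows with year-month 2009-12: 2009-12-28 → 1.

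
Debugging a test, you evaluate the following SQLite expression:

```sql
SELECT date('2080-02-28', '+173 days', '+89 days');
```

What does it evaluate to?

2080-11-16

Applying '+173 days' to 2080-02-28: counting 173 days forward gives 2080-08-19.
Applying '+89 days' to 2080-08-19: counting 89 days forward gives 2080-11-16.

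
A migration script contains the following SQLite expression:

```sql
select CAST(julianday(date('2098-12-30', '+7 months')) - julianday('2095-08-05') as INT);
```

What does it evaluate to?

1455

Adding +7 months to 2098-12-30 gives 2099-07-30.
26 days remain in August 2095 after the 5th (31 − 5).
Full months from September 2095 through June 2099 contribute their day counts.
Then 30 days into July 2099.
Total: 26 + 30 + 31 + 30 + 31 + 31 + 29 + 31 + 30 + 31 + 30 + 31 + 31 + 30 + 31 + 30 + 31 + 31 + 28 + 31 + 30 + 31 + 30 + 31 + 31 + 30 + 31 + 30 + 31 + 31 + 28 + 31 + 30 + 31 + 30 + 31 + 31 + 30 + 31 + 30 + 31 + 31 + 28 + 31 + 30 + 31 + 30 + 30 = 1455.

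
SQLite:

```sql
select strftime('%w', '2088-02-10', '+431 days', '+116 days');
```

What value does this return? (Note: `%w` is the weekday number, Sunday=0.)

First apply '+431 days', '+116 days': 2088-02-10 → 2089-08-10.
2089-08-10 is a Wednesday; with Sunday=0 that is 3.

3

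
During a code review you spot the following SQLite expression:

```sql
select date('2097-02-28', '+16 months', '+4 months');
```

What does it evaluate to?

Adding +16 months to 2097-02-28 gives 2098-06-28.
Adding +4 months to 2098-06-28 gives 2098-10-28.

2098-10-28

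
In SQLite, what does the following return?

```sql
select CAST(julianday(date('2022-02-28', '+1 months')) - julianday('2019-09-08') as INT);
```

Adding +1 month to 2022-02-28 gives 2022-03-28.
22 days remain in September 2019 after the 8th (30 − 8).
Full months from October 2019 through February 2022 contribute their day counts.
Then 28 days into March 2022.
Total: 22 + 31 + 30 + 31 + 31 + 29 + 31 + 30 + 31 + 30 + 31 + 31 + 30 + 31 + 30 + 31 + 31 + 28 + 31 + 30 + 31 + 30 + 31 + 31 + 30 + 31 + 30 + 31 + 31 + 28 + 28 = 932.

932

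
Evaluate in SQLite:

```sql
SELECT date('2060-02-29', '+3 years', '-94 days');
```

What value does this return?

2062-11-27

Adding +3 years to 2060-02-29 targets 2063-02-29, but 2063 is not a leap year, so SQLite normalizes to 2063-03-01.
Applying '-94 days' to 2063-03-01: counting 94 days back gives 2062-11-27.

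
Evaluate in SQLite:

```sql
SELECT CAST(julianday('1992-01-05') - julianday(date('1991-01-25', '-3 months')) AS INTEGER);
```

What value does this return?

Adding -3 months to 1991-01-25 gives 1990-10-25.
6 days remain in October 1990 after the 25th (31 − 25).
Full months from November 1990 through December 1991 contribute their day counts.
Then 5 days into January 1992.
Total: 6 + 30 + 31 + 31 + 28 + 31 + 30 + 31 + 30 + 31 + 31 + 30 + 31 + 30 + 31 + 5 = 437.

437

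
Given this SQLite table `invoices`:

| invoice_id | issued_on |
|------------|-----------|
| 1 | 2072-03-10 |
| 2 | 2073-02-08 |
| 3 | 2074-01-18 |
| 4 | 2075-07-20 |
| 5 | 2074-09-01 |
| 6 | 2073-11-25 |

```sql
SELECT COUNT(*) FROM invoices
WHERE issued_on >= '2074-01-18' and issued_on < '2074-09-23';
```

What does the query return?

2

Rows in [2074-01-18, 2074-09-23): 2074-01-18, 2074-09-01 → 2 rows.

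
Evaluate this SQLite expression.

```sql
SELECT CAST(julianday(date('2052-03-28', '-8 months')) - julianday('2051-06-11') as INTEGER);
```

47

Adding -8 months to 2052-03-28 gives 2051-07-28.
19 days remain in June 2051 after the 11th (30 − 11).
Then 28 days into July 2051.
Total: 19 + 28 = 47.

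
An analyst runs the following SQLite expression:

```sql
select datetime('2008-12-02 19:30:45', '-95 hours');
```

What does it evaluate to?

2008-11-28 20:30:45

-95 hours from 2008-12-02 19:30:45 is 2008-11-28 20:30:45 (crosses midnight).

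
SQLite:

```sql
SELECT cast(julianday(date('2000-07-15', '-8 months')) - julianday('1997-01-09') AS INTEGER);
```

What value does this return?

1040

Adding -8 months to 2000-07-15 gives 1999-11-15.
22 days remain in January 1997 after the 9th (31 − 9).
Full months from February 1997 through October 1999 contribute their day counts.
Then 15 days into November 1999.
Total: 22 + 28 + 31 + 30 + 31 + 30 + 31 + 31 + 30 + 31 + 30 + 31 + 31 + 28 + 31 + 30 + 31 + 30 + 31 + 31 + 30 + 31 + 30 + 31 + 31 + 28 + 31 + 30 + 31 + 30 + 31 + 31 + 30 + 31 + 15 = 1040.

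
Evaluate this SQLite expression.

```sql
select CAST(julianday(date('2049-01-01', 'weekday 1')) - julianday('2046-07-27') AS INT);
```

`weekday 1` advances to the next Monday; 2049-01-01 is a Friday, so it moves forward to 2049-01-04.
4 days remain in July 2046 after the 27th (31 − 27).
Full months from August 2046 through December 2048 contribute their day counts.
Then 4 days into January 2049.
Total: 4 + 31 + 30 + 31 + 30 + 31 + 31 + 28 + 31 + 30 + 31 + 30 + 31 + 31 + 30 + 31 + 30 + 31 + 31 + 29 + 31 + 30 + 31 + 30 + 31 + 31 + 30 + 31 + 30 + 31 + 4 = 892.

892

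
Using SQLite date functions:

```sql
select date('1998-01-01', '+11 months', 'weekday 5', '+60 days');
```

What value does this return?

Adding +11 months to 1998-01-01 gives 1998-12-01.
`weekday 5` advances to the next Friday; 1998-12-01 is a Tuesday, so it moves forward to 1998-12-04.
Applying '+60 days' to 1998-12-04: counting 60 days forward gives 1999-02-02.

1999-02-02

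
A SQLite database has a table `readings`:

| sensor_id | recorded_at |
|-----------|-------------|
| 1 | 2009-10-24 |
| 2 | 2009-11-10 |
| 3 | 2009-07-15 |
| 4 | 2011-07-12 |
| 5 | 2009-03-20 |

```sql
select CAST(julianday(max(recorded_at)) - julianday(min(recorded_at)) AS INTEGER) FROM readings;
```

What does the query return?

844

MIN = 2009-03-20, MAX = 2011-07-12.
11 days remain in March 2009 after the 20th (31 − 20).
Full months from April 2009 through June 2011 contribute their day counts.
Then 12 days into July 2011.
Total: 11 + 30 + 31 + 30 + 31 + 31 + 30 + 31 + 30 + 31 + 31 + 28 + 31 + 30 + 31 + 30 + 31 + 31 + 30 + 31 + 30 + 31 + 31 + 28 + 31 + 30 + 31 + 30 + 12 = 844.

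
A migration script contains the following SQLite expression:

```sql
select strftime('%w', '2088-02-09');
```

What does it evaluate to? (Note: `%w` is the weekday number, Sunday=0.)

2088-02-09 is a Monday; with Sunday=0 that is 1.

1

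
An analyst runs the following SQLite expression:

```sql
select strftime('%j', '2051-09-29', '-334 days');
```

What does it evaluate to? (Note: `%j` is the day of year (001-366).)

First apply '-334 days': 2051-09-29 → 2050-10-30.
Day-of-year for 2050-10-30: days since 2050-01-01 inclusive = 303, zero-padded to 303.

303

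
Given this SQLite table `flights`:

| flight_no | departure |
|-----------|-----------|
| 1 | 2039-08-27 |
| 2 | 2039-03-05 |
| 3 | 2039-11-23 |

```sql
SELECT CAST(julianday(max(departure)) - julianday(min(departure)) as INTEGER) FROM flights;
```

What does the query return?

MIN = 2039-03-05, MAX = 2039-11-23.
26 days remain in March 2039 after the 5th (31 − 5).
Full months from April 2039 through October 2039 contribute their day counts.
Then 23 days into November 2039.
Total: 26 + 30 + 31 + 30 + 31 + 31 + 30 + 31 + 23 = 263.

263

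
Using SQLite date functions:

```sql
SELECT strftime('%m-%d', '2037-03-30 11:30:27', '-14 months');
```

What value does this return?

01-30

First apply '-14 months': 2037-03-30 11:30:27 → 2036-01-30 11:30:27.
`%m-%d` extracts the month-day: 01-30.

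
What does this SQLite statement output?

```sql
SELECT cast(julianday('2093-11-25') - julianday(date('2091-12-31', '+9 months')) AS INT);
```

Adding +9 months to 2091-12-31 targets 2092-09-31. September 2092 has only 30 days, so SQLite normalizes the 1-day overflow forward to 2092-10-01.
30 days remain in October 2092 after the 1st (31 − 1).
Full months from November 2092 through October 2093 contribute their day counts.
Then 25 days into November 2093.
Total: 30 + 30 + 31 + 31 + 28 + 31 + 30 + 31 + 30 + 31 + 31 + 30 + 31 + 25 = 420.

420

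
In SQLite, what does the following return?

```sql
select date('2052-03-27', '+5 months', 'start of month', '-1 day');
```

2052-07-31

Adding +5 months to 2052-03-27 gives 2052-08-27.
`start of month` rewinds 2052-08-27 to 2052-08-01.
Going back 1 day from 2052-08-01 reaches 2052-07-31 (last day of July, 31 days).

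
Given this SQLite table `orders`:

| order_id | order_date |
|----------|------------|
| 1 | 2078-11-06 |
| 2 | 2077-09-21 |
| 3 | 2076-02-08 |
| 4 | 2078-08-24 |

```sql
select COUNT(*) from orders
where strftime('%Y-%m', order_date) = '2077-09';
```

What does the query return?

Rows with year-month 2077-09: 2077-09-21 → 1.

1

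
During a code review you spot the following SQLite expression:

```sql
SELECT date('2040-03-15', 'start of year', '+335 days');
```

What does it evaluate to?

`start of year` rewinds 2040-03-15 to 2040-01-01.
Applying '+335 days' to 2040-01-01: counting 335 days forward gives 2040-12-01.

2040-12-01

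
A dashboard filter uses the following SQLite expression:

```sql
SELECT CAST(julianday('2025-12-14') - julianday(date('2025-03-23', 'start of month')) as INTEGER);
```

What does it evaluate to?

`start of month` rewinds 2025-03-23 to 2025-03-01.
30 days remain in March 2025 after the 1st (31 − 1).
Full months from April 2025 through November 2025 contribute their day counts.
Then 14 days into December 2025.
Total: 30 + 30 + 31 + 30 + 31 + 31 + 30 + 31 + 30 + 14 = 288.

288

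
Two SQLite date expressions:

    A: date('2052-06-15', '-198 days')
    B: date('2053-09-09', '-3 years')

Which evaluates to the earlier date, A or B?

B

A = 2051-11-30.
B = 2050-09-09.
B is earlier.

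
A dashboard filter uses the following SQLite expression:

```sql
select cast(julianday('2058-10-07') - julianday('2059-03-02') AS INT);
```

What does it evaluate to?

24 days remain in October 2058 after the 7th (31 − 7).
November 2058: 30 days.
December 2058: 31 days.
January 2059: 31 days.
February 2059: 28 days.
Then 2 days into March 2059.
Total: 24 + 30 + 31 + 31 + 28 + 2 = 146.
The subtraction is earlier − later, so the result is −146 → -146.

-146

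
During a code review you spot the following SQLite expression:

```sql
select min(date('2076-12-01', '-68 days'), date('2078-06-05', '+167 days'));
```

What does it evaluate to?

date('2076-12-01', '-68 days') → 2076-09-24.
date('2078-06-05', '+167 days') → 2078-11-19.
Earlier of the two is 2076-09-24.

2076-09-24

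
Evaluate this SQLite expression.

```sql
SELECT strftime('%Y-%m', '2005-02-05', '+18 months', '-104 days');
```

First apply '+18 months', '-104 days': 2005-02-05 → 2006-04-23.
`%Y-%m` extracts the year-month: 2006-04.

2006-04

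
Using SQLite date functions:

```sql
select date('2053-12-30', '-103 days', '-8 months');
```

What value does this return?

2053-01-18

Applying '-103 days' to 2053-12-30: counting 103 days back gives 2053-09-18.
Adding -8 months to 2053-09-18 gives 2053-01-18.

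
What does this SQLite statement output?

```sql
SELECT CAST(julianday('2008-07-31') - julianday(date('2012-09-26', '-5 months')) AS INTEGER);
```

Adding -5 months to 2012-09-26 gives 2012-04-26.
0 days remain in July 2008 after the 31st (31 − 31).
Full months from August 2008 through March 2012 contribute their day counts.
Then 26 days into April 2012.
Total: 0 + 31 + 30 + 31 + 30 + 31 + 31 + 28 + 31 + 30 + 31 + 30 + 31 + 31 + 30 + 31 + 30 + 31 + 31 + 28 + 31 + 30 + 31 + 30 + 31 + 31 + 30 + 31 + 30 + 31 + 31 + 28 + 31 + 30 + 31 + 30 + 31 + 31 + 30 + 31 + 30 + 31 + 31 + 29 + 31 + 26 = 1365.
The subtraction is earlier − later, so the result is −1365 → -1365.

-1365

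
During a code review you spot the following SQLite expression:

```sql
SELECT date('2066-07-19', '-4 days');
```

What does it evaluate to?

2066-07-15

Going back 4 days within July lands on 2066-07-15.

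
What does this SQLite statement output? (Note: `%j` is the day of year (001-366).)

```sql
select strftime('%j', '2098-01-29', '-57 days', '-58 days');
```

First apply '-57 days', '-58 days': 2098-01-29 → 2097-10-06.
Day-of-year for 2097-10-06: days since 2097-01-01 inclusive = 279, zero-padded to 279.

279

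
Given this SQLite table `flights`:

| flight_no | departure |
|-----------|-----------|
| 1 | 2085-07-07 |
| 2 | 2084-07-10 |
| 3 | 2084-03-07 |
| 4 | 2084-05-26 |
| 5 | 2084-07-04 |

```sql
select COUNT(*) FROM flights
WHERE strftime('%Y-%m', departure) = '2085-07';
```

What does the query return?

1

Rows with year-month 2085-07: 2085-07-07 → 1.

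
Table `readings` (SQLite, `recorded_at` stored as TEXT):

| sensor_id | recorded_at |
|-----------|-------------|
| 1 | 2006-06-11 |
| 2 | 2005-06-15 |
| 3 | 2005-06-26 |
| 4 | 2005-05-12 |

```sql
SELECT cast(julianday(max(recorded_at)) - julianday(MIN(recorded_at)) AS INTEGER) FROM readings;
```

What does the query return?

395

MIN = 2005-05-12, MAX = 2006-06-11.
19 days remain in May 2005 after the 12th (31 − 12).
Full months from June 2005 through May 2006 contribute their day counts.
Then 11 days into June 2006.
Total: 19 + 30 + 31 + 31 + 30 + 31 + 30 + 31 + 31 + 28 + 31 + 30 + 31 + 11 = 395.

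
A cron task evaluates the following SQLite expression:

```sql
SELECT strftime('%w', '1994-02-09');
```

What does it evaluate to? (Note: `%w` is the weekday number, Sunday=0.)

1994-02-09 is a Wednesday; with Sunday=0 that is 3.

3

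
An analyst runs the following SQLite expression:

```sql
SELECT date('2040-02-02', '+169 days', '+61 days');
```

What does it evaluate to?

2040-09-19

Applying '+169 days' to 2040-02-02: counting 169 days forward gives 2040-07-20.
Applying '+61 days' to 2040-07-20: counting 61 days forward gives 2040-09-19.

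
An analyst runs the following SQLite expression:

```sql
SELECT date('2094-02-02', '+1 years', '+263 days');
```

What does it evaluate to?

Adding +1 year to 2094-02-02 gives 2095-02-02.
Applying '+263 days' to 2095-02-02: counting 263 days forward gives 2095-10-23.

2095-10-23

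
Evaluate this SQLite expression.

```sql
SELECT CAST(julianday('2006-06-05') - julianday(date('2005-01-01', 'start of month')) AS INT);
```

`start of month` rewinds 2005-01-01 to 2005-01-01.
30 days remain in January 2005 after the 1st (31 − 1).
Full months from February 2005 through May 2006 contribute their day counts.
Then 5 days into June 2006.
Total: 30 + 28 + 31 + 30 + 31 + 30 + 31 + 31 + 30 + 31 + 30 + 31 + 31 + 28 + 31 + 30 + 31 + 5 = 520.

520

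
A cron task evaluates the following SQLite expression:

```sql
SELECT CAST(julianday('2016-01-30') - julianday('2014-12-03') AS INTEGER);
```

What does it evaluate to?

423

28 days remain in December 2014 after the 3rd (31 − 3).
Full months from January 2015 through December 2015 contribute their day counts.
Then 30 days into January 2016.
Total: 28 + 31 + 28 + 31 + 30 + 31 + 30 + 31 + 31 + 30 + 31 + 30 + 31 + 30 = 423.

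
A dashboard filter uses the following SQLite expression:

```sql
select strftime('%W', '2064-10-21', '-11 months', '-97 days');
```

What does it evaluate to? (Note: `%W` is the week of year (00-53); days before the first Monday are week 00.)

First apply '-11 months', '-97 days': 2064-10-21 → 2063-08-16.
2063-08-16 is a Thursday. SQLite's %W counts Mondays since the year started; the result is 33.

33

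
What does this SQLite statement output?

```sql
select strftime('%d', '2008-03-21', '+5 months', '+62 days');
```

22

First apply '+5 months', '+62 days': 2008-03-21 → 2008-10-22.
`%d` extracts the 2-digit day of month: 22.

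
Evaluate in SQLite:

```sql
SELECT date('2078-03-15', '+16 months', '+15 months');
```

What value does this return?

Adding +16 months to 2078-03-15 gives 2079-07-15.
Adding +15 months to 2079-07-15 gives 2080-10-15.

2080-10-15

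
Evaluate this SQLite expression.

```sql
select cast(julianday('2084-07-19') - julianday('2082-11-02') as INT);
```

625

28 days remain in November 2082 after the 2nd (30 − 2).
Full months from December 2082 through June 2084 contribute their day counts.
Then 19 days into July 2084.
Total: 28 + 31 + 31 + 28 + 31 + 30 + 31 + 30 + 31 + 31 + 30 + 31 + 30 + 31 + 31 + 29 + 31 + 30 + 31 + 30 + 19 = 625.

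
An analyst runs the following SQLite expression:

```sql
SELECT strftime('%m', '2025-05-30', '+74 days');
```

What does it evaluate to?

08

First apply '+74 days': 2025-05-30 → 2025-08-12.
`%m` extracts the 2-digit month (01-12): 08.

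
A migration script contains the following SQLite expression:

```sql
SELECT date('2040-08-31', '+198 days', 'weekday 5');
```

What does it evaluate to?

2041-03-22

Applying '+198 days' to 2040-08-31: counting 198 days forward gives 2041-03-17.
`weekday 5` advances to the next Friday; 2041-03-17 is a Sunday, so it moves forward to 2041-03-22.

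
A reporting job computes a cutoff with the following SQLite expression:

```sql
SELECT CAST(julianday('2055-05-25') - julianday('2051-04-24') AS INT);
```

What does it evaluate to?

1492

6 days remain in April 2051 after the 24th (30 − 24).
Full months from May 2051 through April 2055 contribute their day counts.
Then 25 days into May 2055.
Total: 6 + 31 + 30 + 31 + 31 + 30 + 31 + 30 + 31 + 31 + 29 + 31 + 30 + 31 + 30 + 31 + 31 + 30 + 31 + 30 + 31 + 31 + 28 + 31 + 30 + 31 + 30 + 31 + 31 + 30 + 31 + 30 + 31 + 31 + 28 + 31 + 30 + 31 + 30 + 31 + 31 + 30 + 31 + 30 + 31 + 31 + 28 + 31 + 30 + 25 = 1492.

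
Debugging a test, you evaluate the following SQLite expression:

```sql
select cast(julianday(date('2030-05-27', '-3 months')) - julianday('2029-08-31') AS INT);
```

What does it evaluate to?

Adding -3 months to 2030-05-27 gives 2030-02-27.
0 days remain in August 2029 after the 31st (31 − 31).
September 2029: 30 days.
October 2029: 31 days.
November 2029: 30 days.
December 2029: 31 days.
January 2030: 31 days.
Then 27 days into February 2030.
Total: 0 + 30 + 31 + 30 + 31 + 31 + 27 = 180.

180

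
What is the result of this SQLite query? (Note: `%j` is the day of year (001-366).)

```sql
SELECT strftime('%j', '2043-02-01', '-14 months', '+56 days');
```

First apply '-14 months', '+56 days': 2043-02-01 → 2042-01-26.
Day-of-year for 2042-01-26: days since 2042-01-01 inclusive = 26, zero-padded to 026.

026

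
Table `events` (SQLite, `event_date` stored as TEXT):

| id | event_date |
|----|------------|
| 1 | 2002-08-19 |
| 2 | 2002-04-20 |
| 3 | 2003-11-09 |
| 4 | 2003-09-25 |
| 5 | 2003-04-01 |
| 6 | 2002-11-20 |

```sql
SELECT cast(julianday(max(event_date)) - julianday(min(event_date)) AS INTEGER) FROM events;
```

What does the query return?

MIN = 2002-04-20, MAX = 2003-11-09.
10 days remain in April 2002 after the 20th (30 − 20).
Full months from May 2002 through October 2003 contribute their day counts.
Then 9 days into November 2003.
Total: 10 + 31 + 30 + 31 + 31 + 30 + 31 + 30 + 31 + 31 + 28 + 31 + 30 + 31 + 30 + 31 + 31 + 30 + 31 + 9 = 568.

568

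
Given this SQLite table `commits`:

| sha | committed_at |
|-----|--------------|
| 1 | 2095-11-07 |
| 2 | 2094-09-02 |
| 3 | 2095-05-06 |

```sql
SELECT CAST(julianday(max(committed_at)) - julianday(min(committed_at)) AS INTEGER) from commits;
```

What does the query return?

MIN = 2094-09-02, MAX = 2095-11-07.
28 days remain in September 2094 after the 2nd (30 − 2).
Full months from October 2094 through October 2095 contribute their day counts.
Then 7 days into November 2095.
Total: 28 + 31 + 30 + 31 + 31 + 28 + 31 + 30 + 31 + 30 + 31 + 31 + 30 + 31 + 7 = 431.

431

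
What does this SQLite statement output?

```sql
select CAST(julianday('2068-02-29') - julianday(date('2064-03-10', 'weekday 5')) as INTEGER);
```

`weekday 5` advances to the next Friday; 2064-03-10 is a Monday, so it moves forward to 2064-03-14.
17 days remain in March 2064 after the 14th (31 − 14).
Full months from April 2064 through January 2068 contribute their day counts.
Then 29 days into February 2068.
Total: 17 + 30 + 31 + 30 + 31 + 31 + 30 + 31 + 30 + 31 + 31 + 28 + 31 + 30 + 31 + 30 + 31 + 31 + 30 + 31 + 30 + 31 + 31 + 28 + 31 + 30 + 31 + 30 + 31 + 31 + 30 + 31 + 30 + 31 + 31 + 28 + 31 + 30 + 31 + 30 + 31 + 31 + 30 + 31 + 30 + 31 + 31 + 29 = 1447.

1447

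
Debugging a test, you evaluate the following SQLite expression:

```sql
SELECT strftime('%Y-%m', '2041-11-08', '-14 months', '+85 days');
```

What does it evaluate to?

2040-12

First apply '-14 months', '+85 days': 2041-11-08 → 2040-12-02.
`%Y-%m` extracts the year-month: 2040-12.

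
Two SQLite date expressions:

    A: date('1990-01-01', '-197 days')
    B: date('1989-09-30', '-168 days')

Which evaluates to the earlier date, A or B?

A = 1989-06-18.
B = 1989-04-15.
B is earlier.

B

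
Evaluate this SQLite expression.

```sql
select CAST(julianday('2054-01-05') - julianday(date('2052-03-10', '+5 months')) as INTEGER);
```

513

Adding +5 months to 2052-03-10 gives 2052-08-10.
21 days remain in August 2052 after the 10th (31 − 10).
Full months from September 2052 through December 2053 contribute their day counts.
Then 5 days into January 2054.
Total: 21 + 30 + 31 + 30 + 31 + 31 + 28 + 31 + 30 + 31 + 30 + 31 + 31 + 30 + 31 + 30 + 31 + 5 = 513.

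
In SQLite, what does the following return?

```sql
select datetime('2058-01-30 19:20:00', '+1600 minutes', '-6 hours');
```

2058-01-31 16:00:00

1600 minutes = 26h 40m; +1600 minutes from 2058-01-30 19:20:00 is 2058-01-31 22:00:00 (crosses midnight).
-6 hours from 2058-01-31 22:00:00 is 2058-01-31 16:00:00.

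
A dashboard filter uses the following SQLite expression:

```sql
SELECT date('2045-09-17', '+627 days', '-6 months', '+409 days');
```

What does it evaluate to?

Applying '+627 days' to 2045-09-17: counting 627 days forward gives 2047-06-06.
Adding -6 months to 2047-06-06 gives 2046-12-06.
Applying '+409 days' to 2046-12-06: counting 409 days forward gives 2048-01-19.

2048-01-19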